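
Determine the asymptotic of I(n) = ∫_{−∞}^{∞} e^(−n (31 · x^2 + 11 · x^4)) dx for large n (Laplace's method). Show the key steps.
I(n) ~ sqrt(π/(31n))

φ(x) = 31 · x^2 + 11 · x^4 has its unique global minimum at x* = 0 (since φ'(x) = 62x + 44x^3 = 0 only at x = 0 for real x with both coefficients positive, and φ → ∞ as |x| → ∞). At x* = 0, φ(0) = 0 and φ''(0) = 62. Laplace's method then gives
  I(n) ~ sqrt(2π / (n · φ''(0))) · e^(−n φ(0)) = sqrt(2π / (62n)) = sqrt(π/(31n)).
The 11 · x^4 term contributes only at subleading order (an O(1/n) relative correction).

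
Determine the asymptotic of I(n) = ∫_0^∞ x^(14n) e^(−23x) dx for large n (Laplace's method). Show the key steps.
I(n) ~ (sqrt(2π·14n) / 23) · (14n/(23e))^(14n)

Write the integrand as exp(14n ln x − 23x) and set f(x) = 14n ln x − 23x. Then f'(x) = 14n/x − 23 = 0 at x* = 14n/23, and f''(x*) = −14n/x*^2 = −23^2/(14n). Laplace's method (interior maximum) gives
  I(n) ~ e^(f(x*)) · sqrt(2π / |f''(x*)|)
        = exp(14n ln(14n/23) − 14n) · sqrt(2π · 14n / 23^2)
        = (14n/23)^(14n) e^(−14n) · sqrt(2π·14n) / 23
        = (sqrt(2π·14n) / 23) · (14n/(23e))^(14n).
This matches Γ(14n+1)/23^(14n+1) with Stirling applied to Γ.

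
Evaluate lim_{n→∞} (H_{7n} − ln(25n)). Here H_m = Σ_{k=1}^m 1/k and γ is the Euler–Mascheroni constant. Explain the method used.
lim = ln(7/25) + γ

By Euler-Maclaurin, H_m = ln m + γ + O(1/m). So
  H_{7n} − ln(25n) = ln(7n) + γ − ln(25n) + O(1/n)
                       = ln(7/25) + γ + O(1/n).
Hence the limit is ln(7/25) + γ.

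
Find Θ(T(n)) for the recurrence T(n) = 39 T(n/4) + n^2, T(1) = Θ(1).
T(n) = Θ(n^(log_4 39))

Master theorem: compare f(n) = n^2 to n^(log_4 39) where log_4 39 ≈ 2.643. Since 2 < log_4 39, we have f(n) = O(n^(log_4 39 − ε)) for some ε > 0 — Case 1. Hence T(n) = Θ(n^(log_4 39)).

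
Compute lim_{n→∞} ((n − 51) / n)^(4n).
lim = e^(−204)

Rewrite as (1 − 51/n)^(4n). By the standard limit (1 + x/n)^n → e^x, we have (1 − 51/n)^n → e^(−51), and raising to the 4th power gives e^(−204).
More precisely, ln[(1 − 51/n)^(4n)] = 4n · ln(1 − 51/n) = 4n · (-51/n + O(1/n^2)) = -204 + O(1/n) → -204.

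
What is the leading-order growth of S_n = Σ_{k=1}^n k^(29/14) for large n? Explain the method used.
S_n ~ (14/43) · n^(43/14)

Integral comparison: Σ_{k=1}^n k^(29/14) = ∫_0^n x^(29/14) dx + O(n^(29/14)). The integral is n^(1 + 29/14) / (1 + 29/14) = n^((29+14)/14) / ((29+14)/14) = (14/43) · n^(43/14).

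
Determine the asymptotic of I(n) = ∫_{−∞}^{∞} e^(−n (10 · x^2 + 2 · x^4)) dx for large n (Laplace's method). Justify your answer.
I(n) ~ sqrt(π/(10n))

φ(x) = 10 · x^2 + 2 · x^4 has its unique global minimum at x* = 0 (since φ'(x) = 20x + 8x^3 = 0 only at x = 0 for real x with both coefficients positive, and φ → ∞ as |x| → ∞). At x* = 0, φ(0) = 0 and φ''(0) = 20. Laplace's method then gives
  I(n) ~ sqrt(2π / (n · φ''(0))) · e^(−n φ(0)) = sqrt(2π / (20n)) = sqrt(π/(10n)).
The 2 · x^4 term contributes only at subleading order (an O(1/n) relative correction).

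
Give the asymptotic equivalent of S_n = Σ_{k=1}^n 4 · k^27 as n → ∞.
S_n ~ n^28 / 7

By integral comparison (Euler-Maclaurin), Σ_{k=1}^n 4 · k^27 = 4 · ∫_0^n x^27 dx + O(n^27) = 4 · n^28/28 = n^28 / 7 + O(n^27). (Equivalently, Faulhaber's formula gives the same leading term.)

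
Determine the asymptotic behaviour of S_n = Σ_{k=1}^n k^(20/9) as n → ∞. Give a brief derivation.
S_n ~ (9/29) · n^(29/9)

Integral comparison: Σ_{k=1}^n k^(20/9) = ∫_0^n x^(20/9) dx + O(n^(20/9)). The integral is n^(1 + 20/9) / (1 + 20/9) = n^((20+9)/9) / ((20+9)/9) = (9/29) · n^(29/9).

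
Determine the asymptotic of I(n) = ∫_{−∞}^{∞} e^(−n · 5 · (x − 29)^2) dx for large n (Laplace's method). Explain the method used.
I(n) = sqrt(π/(5n))

Here φ(x) = 5 · (x − 29)^2 has its unique minimum at x* = 29 with φ(x*) = 0 and φ''(x*) = 10. Laplace's method gives
  I(n) ~ e^(−n φ(x*)) · sqrt(2π / (n · φ''(x*))) = sqrt(2π / (10n)) = sqrt(π/(5n)).
This is exact: substituting u = (x − 29)·sqrt(5n) gives I(n) = (1/sqrt(5n)) ∫_{−∞}^{∞} e^(−u^2) du = sqrt(π/(5n)).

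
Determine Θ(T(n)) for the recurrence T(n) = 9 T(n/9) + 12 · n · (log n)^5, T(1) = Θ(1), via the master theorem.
T(n) = Θ(n · (log n)^6)

Here log_9 9 = 1 and f(n) = 12 · n · (log n)^5 = Θ(n^(log_9 9) · (log n)^5). This is the extended Case 2 of the master theorem (f matches the critical exponent up to log factors), giving T(n) = Θ(n^(log_9 9) · (log n)^(5+1)) = Θ(n · (log n)^6).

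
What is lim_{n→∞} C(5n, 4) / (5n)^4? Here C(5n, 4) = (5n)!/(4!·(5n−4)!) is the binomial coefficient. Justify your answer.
lim = 1/4! = 1/24

With N = 5n → ∞: C(N, 4) / N^4 = [N(N−1)…(N−3)] / (4! · N^4) = (1/4!) · 1 · (1 − 1/(5n)) · (1 − 2/(5n)) · (1 − 3/(5n)). Each factor → 1 as N → ∞, so the limit is 1/4! = 1/24.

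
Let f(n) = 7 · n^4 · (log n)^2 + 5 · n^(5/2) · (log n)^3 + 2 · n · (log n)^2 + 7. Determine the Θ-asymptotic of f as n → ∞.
f(n) ∈ Θ(n^4 · (log n)^2)

Compare the terms by growth order. For large n, n^a · (log n)^b dominates n^a' · (log n)^b' iff a > a', or (a = a' and b > b'). Ranking the 4 terms shows the dominant one is 7 · n^4 · (log n)^2. Hence f(n) ∈ Θ(n^4 · (log n)^2).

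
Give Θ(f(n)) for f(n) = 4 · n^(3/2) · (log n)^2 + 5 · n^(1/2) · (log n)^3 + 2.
f(n) ∈ Θ(n^(3/2) · (log n)^2)

Compare the terms by growth order. For large n, n^a · (log n)^b dominates n^a' · (log n)^b' iff a > a', or (a = a' and b > b'). Ranking the 3 terms shows the dominant one is 4 · n^(3/2) · (log n)^2. Hence f(n) ∈ Θ(n^(3/2) · (log n)^2).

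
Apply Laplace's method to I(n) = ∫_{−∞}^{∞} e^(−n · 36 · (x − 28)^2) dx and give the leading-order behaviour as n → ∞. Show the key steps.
I(n) = sqrt(π/(36n))

Here φ(x) = 36 · (x − 28)^2 has its unique minimum at x* = 28 with φ(x*) = 0 and φ''(x*) = 72. Laplace's method gives
  I(n) ~ e^(−n φ(x*)) · sqrt(2π / (n · φ''(x*))) = sqrt(2π / (72n)) = sqrt(π/(36n)).
This is exact: substituting u = (x − 28)·sqrt(36n) gives I(n) = (1/sqrt(36n)) ∫_{−∞}^{∞} e^(−u^2) du = sqrt(π/(36n)).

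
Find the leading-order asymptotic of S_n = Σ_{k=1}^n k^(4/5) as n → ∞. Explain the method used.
S_n ~ (5/9) · n^(9/5)

Integral comparison: Σ_{k=1}^n k^(4/5) = ∫_0^n x^(4/5) dx + O(n^(4/5)). The integral is n^(1 + 4/5) / (1 + 4/5) = n^((4+5)/5) / ((4+5)/5) = (5/9) · n^(9/5).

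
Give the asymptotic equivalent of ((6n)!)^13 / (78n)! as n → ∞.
((6n)!)^13/(78n)! ~ ((2π·6n)^(12/2) / sqrt(13)) · 13^(−13·6n)  →  0

Write N = 6n. Stirling: N! ~ sqrt(2π N)(N/e)^N and (13N)! ~ sqrt(2π·13N)·(13N/e)^(13N).
  (N!)^13/(13N)! ~ (2π N)^(13/2) (N/e)^(13N) / [sqrt(2π·13N) (13N/e)^(13N)]
     = (2π N)^(13/2) / sqrt(2π·13N) · (N/(13N))^(13N)
     = (2π N)^((13−1)/2) / sqrt(13) · 13^(−13N).
Since 13^13 > 1, the factor 13^(−13N) decays exponentially, so the ratio → 0. Substituting N = 6n gives the stated form.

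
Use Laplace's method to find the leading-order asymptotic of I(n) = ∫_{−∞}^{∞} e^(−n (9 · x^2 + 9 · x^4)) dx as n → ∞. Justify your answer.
I(n) ~ sqrt(π/(9n))

φ(x) = 9 · x^2 + 9 · x^4 has its unique global minimum at x* = 0 (since φ'(x) = 18x + 36x^3 = 0 only at x = 0 for real x with both coefficients positive, and φ → ∞ as |x| → ∞). At x* = 0, φ(0) = 0 and φ''(0) = 18. Laplace's method then gives
  I(n) ~ sqrt(2π / (n · φ''(0))) · e^(−n φ(0)) = sqrt(2π / (18n)) = sqrt(π/(9n)).
The 9 · x^4 term contributes only at subleading order (an O(1/n) relative correction).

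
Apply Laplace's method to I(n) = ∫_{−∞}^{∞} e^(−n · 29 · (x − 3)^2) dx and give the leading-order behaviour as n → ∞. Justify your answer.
I(n) = sqrt(π/(29n))

Here φ(x) = 29 · (x − 3)^2 has its unique minimum at x* = 3 with φ(x*) = 0 and φ''(x*) = 58. Laplace's method gives
  I(n) ~ e^(−n φ(x*)) · sqrt(2π / (n · φ''(x*))) = sqrt(2π / (58n)) = sqrt(π/(29n)).
This is exact: substituting u = (x − 3)·sqrt(29n) gives I(n) = (1/sqrt(29n)) ∫_{−∞}^{∞} e^(−u^2) du = sqrt(π/(29n)).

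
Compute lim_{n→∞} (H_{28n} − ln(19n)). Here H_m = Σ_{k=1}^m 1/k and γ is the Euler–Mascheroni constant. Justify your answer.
lim = ln(28/19) + γ

By Euler-Maclaurin, H_m = ln m + γ + O(1/m). So
  H_{28n} − ln(19n) = ln(28n) + γ − ln(19n) + O(1/n)
                       = ln(28/19) + γ + O(1/n).
Hence the limit is ln(28/19) + γ.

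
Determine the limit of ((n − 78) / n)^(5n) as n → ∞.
lim = e^(−390)

Rewrite as (1 − 78/n)^(5n). By the standard limit (1 + x/n)^n → e^x, we have (1 − 78/n)^n → e^(−78), and raising to the 5th power gives e^(−390).
More precisely, ln[(1 − 78/n)^(5n)] = 5n · ln(1 − 78/n) = 5n · (-78/n + O(1/n^2)) = -390 + O(1/n) → -390.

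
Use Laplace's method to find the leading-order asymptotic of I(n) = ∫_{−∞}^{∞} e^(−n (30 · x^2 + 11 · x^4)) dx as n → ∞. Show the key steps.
I(n) ~ sqrt(π/(30n))

φ(x) = 30 · x^2 + 11 · x^4 has its unique global minimum at x* = 0 (since φ'(x) = 60x + 44x^3 = 0 only at x = 0 for real x with both coefficients positive, and φ → ∞ as |x| → ∞). At x* = 0, φ(0) = 0 and φ''(0) = 60. Laplace's method then gives
  I(n) ~ sqrt(2π / (n · φ''(0))) · e^(−n φ(0)) = sqrt(2π / (60n)) = sqrt(π/(30n)).
The 11 · x^4 term contributes only at subleading order (an O(1/n) relative correction).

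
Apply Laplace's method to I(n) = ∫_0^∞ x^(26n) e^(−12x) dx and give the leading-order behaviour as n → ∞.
I(n) ~ (sqrt(2π·26n) / 12) · (26n/(12e))^(26n)

Write the integrand as exp(26n ln x − 12x) and set f(x) = 26n ln x − 12x. Then f'(x) = 26n/x − 12 = 0 at x* = 26n/12, and f''(x*) = −26n/x*^2 = −12^2/(26n). Laplace's method (interior maximum) gives
  I(n) ~ e^(f(x*)) · sqrt(2π / |f''(x*)|)
        = exp(26n ln(26n/12) − 26n) · sqrt(2π · 26n / 12^2)
        = (26n/12)^(26n) e^(−26n) · sqrt(2π·26n) / 12
        = (sqrt(2π·26n) / 12) · (26n/(12e))^(26n).
This matches Γ(26n+1)/12^(26n+1) with Stirling applied to Γ.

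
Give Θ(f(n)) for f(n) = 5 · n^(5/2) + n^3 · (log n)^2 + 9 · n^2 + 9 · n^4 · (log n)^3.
f(n) ∈ Θ(n^4 · (log n)^3)

Compare the terms by growth order. For large n, n^a · (log n)^b dominates n^a' · (log n)^b' iff a > a', or (a = a' and b > b'). Ranking the 4 terms shows the dominant one is 9 · n^4 · (log n)^3. Hence f(n) ∈ Θ(n^4 · (log n)^3).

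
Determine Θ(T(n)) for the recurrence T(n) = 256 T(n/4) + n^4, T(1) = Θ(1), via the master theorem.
T(n) = Θ(n^4 log n)

log_4 256 = 4, and f(n) = n^4 = Θ(n^(log_4 256)). This is Case 2 of the master theorem: T(n) = Θ(f(n) · log n) = Θ(n^4 log n).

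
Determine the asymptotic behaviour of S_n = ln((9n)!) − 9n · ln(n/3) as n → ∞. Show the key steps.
S_n ~ 9n · (ln 27 − 1) + O(ln n)

Stirling: ln((9n)!) = 9n ln(9n) − 9n + O(ln n).
  S_n = 9n ln(9n) − 9n − 9n ln(n/3) + O(ln n)
      = 9n ln(9n) − 9n ln n + 9n ln 3 − 9n + O(ln n)
      = 9n ln 9 + 9n ln 3 − 9n + O(ln n)
      = 9n (ln 27 − 1) + O(ln n).
Numerically ln(27) − 1 ≈ 2.2958.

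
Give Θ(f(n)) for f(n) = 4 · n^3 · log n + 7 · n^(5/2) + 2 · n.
f(n) ∈ Θ(n^3 · log n)

Compare the terms by growth order. For large n, n^a · (log n)^b dominates n^a' · (log n)^b' iff a > a', or (a = a' and b > b'). Ranking the 3 terms shows the dominant one is 4 · n^3 · log n. Hence f(n) ∈ Θ(n^3 · log n).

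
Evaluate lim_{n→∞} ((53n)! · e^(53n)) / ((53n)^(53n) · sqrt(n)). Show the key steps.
lim = sqrt(2π·53)

Stirling: (53n)! ~ sqrt(2π·53n) · (53n/e)^(53n). Hence
  (53n)! · e^(53n) / (53n)^(53n) ~ sqrt(2π·53n).
Dividing by sqrt(n): sqrt(2π·53n) / sqrt(n) = sqrt(2π·53) · n^((1−1)/2), so the limit is sqrt(2π·53).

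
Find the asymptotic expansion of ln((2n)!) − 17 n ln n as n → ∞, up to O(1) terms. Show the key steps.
ln((2n)!) − 17 n ln n = −15 n ln n + 2(ln 2 − 1) n + (1/2) ln(2π·2n) + O(1/n)

Stirling: ln((2n)!) = 2n ln(2n) − 2n + (1/2) ln(2π·2n) + O(1/n).
Expand 2n ln(2n) = 2n (ln n + ln 2) = 2n ln n + 2n ln 2.
Subtract 17n ln n: leading term is (2 − 17) n ln n = −15 n ln n. The next term is 2n ln 2 − 2n = 2(ln 2 − 1) n. Then the (1/2) ln(2π·2n) correction.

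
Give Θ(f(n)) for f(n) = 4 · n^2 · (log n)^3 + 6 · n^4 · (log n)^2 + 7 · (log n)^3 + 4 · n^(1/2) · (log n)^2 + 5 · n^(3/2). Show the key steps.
f(n) ∈ Θ(n^4 · (log n)^2)

Compare the terms by growth order. For large n, n^a · (log n)^b dominates n^a' · (log n)^b' iff a > a', or (a = a' and b > b'). Ranking the 5 terms shows the dominant one is 6 · n^4 · (log n)^2. Hence f(n) ∈ Θ(n^4 · (log n)^2).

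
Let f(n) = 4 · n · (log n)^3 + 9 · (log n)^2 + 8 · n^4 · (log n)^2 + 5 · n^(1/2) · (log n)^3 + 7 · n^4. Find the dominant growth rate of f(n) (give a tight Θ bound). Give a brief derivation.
f(n) ∈ Θ(n^4 · (log n)^2)

Compare the terms by growth order. For large n, n^a · (log n)^b dominates n^a' · (log n)^b' iff a > a', or (a = a' and b > b'). Ranking the 5 terms shows the dominant one is 8 · n^4 · (log n)^2. Hence f(n) ∈ Θ(n^4 · (log n)^2).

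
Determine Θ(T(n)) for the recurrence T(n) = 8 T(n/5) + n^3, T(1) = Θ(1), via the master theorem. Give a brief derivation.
T(n) = Θ(n^3)

log_5 8 ≈ 1.292. f(n) = n^3 dominates n^(log_5 8) since 3 > 1.292, and the regularity condition a·f(n/b) = 8·(n/5)^3 = (8/125)·n^3 ≤ c·f(n) holds with c = 8/125 ≈ 0.064 < 1. So this is Case 3: T(n) = Θ(f(n)) = Θ(n^3).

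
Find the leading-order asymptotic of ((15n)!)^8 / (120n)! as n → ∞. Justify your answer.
((15n)!)^8/(120n)! ~ ((2π·15n)^(7/2) / sqrt(8)) · 8^(−8·15n)  →  0

Write N = 15n. Stirling: N! ~ sqrt(2π N)(N/e)^N and (8N)! ~ sqrt(2π·8N)·(8N/e)^(8N).
  (N!)^8/(8N)! ~ (2π N)^(8/2) (N/e)^(8N) / [sqrt(2π·8N) (8N/e)^(8N)]
     = (2π N)^(8/2) / sqrt(2π·8N) · (N/(8N))^(8N)
     = (2π N)^((8−1)/2) / sqrt(8) · 8^(−8N).
Since 8^8 > 1, the factor 8^(−8N) decays exponentially, so the ratio → 0. Substituting N = 15n gives the stated form.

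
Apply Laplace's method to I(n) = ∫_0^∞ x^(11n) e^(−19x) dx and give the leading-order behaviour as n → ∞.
I(n) ~ (sqrt(2π·11n) / 19) · (11n/(19e))^(11n)

Write the integrand as exp(11n ln x − 19x) and set f(x) = 11n ln x − 19x. Then f'(x) = 11n/x − 19 = 0 at x* = 11n/19, and f''(x*) = −11n/x*^2 = −19^2/(11n). Laplace's method (interior maximum) gives
  I(n) ~ e^(f(x*)) · sqrt(2π / |f''(x*)|)
        = exp(11n ln(11n/19) − 11n) · sqrt(2π · 11n / 19^2)
        = (11n/19)^(11n) e^(−11n) · sqrt(2π·11n) / 19
        = (sqrt(2π·11n) / 19) · (11n/(19e))^(11n).
This matches Γ(11n+1)/19^(11n+1) with Stirling applied to Γ.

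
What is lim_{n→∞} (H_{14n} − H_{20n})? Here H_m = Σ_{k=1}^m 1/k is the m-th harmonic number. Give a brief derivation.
lim = ln(14/20) = ln(7/10)

Euler-Maclaurin gives H_m = ln m + γ + 1/(2m) + O(1/m^2). The γ and O(1/m) terms cancel in the difference:
  H_{14n} − H_{20n} = ln(14n) − ln(20n) + O(1/n) = ln(14/20) + O(1/n).
Hence the limit is ln(14/20) = ln(7/10).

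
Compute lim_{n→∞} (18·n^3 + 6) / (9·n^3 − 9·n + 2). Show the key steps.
lim = 18/9 = 2

For large n the leading n^3 terms dominate both numerator and denominator. Dividing top and bottom by n^3, every other term tends to 0, leaving 18/9 = 2.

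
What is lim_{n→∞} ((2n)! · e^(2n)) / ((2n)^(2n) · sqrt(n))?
lim = sqrt(2π·2)

Stirling: (2n)! ~ sqrt(2π·2n) · (2n/e)^(2n). Hence
  (2n)! · e^(2n) / (2n)^(2n) ~ sqrt(2π·2n).
Dividing by sqrt(n): sqrt(2π·2n) / sqrt(n) = sqrt(2π·2) · n^((1−1)/2), so the limit is sqrt(2π·2).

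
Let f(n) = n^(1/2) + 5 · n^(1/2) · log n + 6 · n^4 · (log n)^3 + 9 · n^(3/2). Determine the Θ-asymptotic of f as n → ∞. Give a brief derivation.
f(n) ∈ Θ(n^4 · (log n)^3)

Compare the terms by growth order. For large n, n^a · (log n)^b dominates n^a' · (log n)^b' iff a > a', or (a = a' and b > b'). Ranking the 4 terms shows the dominant one is 6 · n^4 · (log n)^3. Hence f(n) ∈ Θ(n^4 · (log n)^3).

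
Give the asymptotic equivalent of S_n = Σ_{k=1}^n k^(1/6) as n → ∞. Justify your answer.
S_n ~ (6/7) · n^(7/6)

Integral comparison: Σ_{k=1}^n k^(1/6) = ∫_0^n x^(1/6) dx + O(n^(1/6)). The integral is n^(1 + 1/6) / (1 + 1/6) = n^((1+6)/6) / ((1+6)/6) = (6/7) · n^(7/6).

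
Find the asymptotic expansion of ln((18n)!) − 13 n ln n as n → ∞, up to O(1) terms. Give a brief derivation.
ln((18n)!) − 13 n ln n = 5 n ln n + 18(ln 18 − 1) n + (1/2) ln(2π·18n) + O(1/n)

Stirling: ln((18n)!) = 18n ln(18n) − 18n + (1/2) ln(2π·18n) + O(1/n).
Expand 18n ln(18n) = 18n (ln n + ln 18) = 18n ln n + 18n ln 18.
Subtract 13n ln n: leading term is (18 − 13) n ln n = 5 n ln n. The next term is 18n ln 18 − 18n = 18(ln 18 − 1) n. Then the (1/2) ln(2π·18n) correction.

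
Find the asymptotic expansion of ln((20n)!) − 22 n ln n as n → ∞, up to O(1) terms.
ln((20n)!) − 22 n ln n = −2 n ln n + 20(ln 20 − 1) n + (1/2) ln(2π·20n) + O(1/n)

Stirling: ln((20n)!) = 20n ln(20n) − 20n + (1/2) ln(2π·20n) + O(1/n).
Expand 20n ln(20n) = 20n (ln n + ln 20) = 20n ln n + 20n ln 20.
Subtract 22n ln n: leading term is (20 − 22) n ln n = −2 n ln n. The next term is 20n ln 20 − 20n = 20(ln 20 − 1) n. Then the (1/2) ln(2π·20n) correction.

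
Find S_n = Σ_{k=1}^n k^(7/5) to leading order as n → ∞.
S_n ~ (5/12) · n^(12/5)

Integral comparison: Σ_{k=1}^n k^(7/5) = ∫_0^n x^(7/5) dx + O(n^(7/5)). The integral is n^(1 + 7/5) / (1 + 7/5) = n^((7+5)/5) / ((7+5)/5) = (5/12) · n^(12/5).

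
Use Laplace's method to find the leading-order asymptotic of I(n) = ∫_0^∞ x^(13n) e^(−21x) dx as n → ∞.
I(n) ~ (sqrt(2π·13n) / 21) · (13n/(21e))^(13n)

Write the integrand as exp(13n ln x − 21x) and set f(x) = 13n ln x − 21x. Then f'(x) = 13n/x − 21 = 0 at x* = 13n/21, and f''(x*) = −13n/x*^2 = −21^2/(13n). Laplace's method (interior maximum) gives
  I(n) ~ e^(f(x*)) · sqrt(2π / |f''(x*)|)
        = exp(13n ln(13n/21) − 13n) · sqrt(2π · 13n / 21^2)
        = (13n/21)^(13n) e^(−13n) · sqrt(2π·13n) / 21
        = (sqrt(2π·13n) / 21) · (13n/(21e))^(13n).
This matches Γ(13n+1)/21^(13n+1) with Stirling applied to Γ.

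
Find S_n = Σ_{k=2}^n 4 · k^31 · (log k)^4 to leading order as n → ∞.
S_n ~ n^32 · (log n)^4 / 8

By integral comparison, S_n = ∫_1^n 4 · x^31 · (log x)^4 dx + O(n^31 · (log n)^4). For the integral, the leading term of ∫_1^n x^31 (log x)^4 dx is n^32/32 · (log n)^4 (by repeated integration by parts; each step lowers the log-exponent and produces a relatively O(1/log n) correction). Hence S_n ~ n^32 · (log n)^4 / 8.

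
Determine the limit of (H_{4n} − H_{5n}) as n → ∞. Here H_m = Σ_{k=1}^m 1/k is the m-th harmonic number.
lim = ln(4/5)

Euler-Maclaurin gives H_m = ln m + γ + 1/(2m) + O(1/m^2). The γ and O(1/m) terms cancel in the difference:
  H_{4n} − H_{5n} = ln(4n) − ln(5n) + O(1/n) = ln(4/5) + O(1/n).
Hence the limit is ln(4/5).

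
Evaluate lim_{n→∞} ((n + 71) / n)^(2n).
lim = e^142

Rewrite as (1 + 71/n)^(2n). By the standard limit (1 + x/n)^n → e^x, we have (1 + 71/n)^n → e^71, and raising to the 2nd power gives e^142.
More precisely, ln[(1 + 71/n)^(2n)] = 2n · ln(1 + 71/n) = 2n · (71/n + O(1/n^2)) = 142 + O(1/n) → 142.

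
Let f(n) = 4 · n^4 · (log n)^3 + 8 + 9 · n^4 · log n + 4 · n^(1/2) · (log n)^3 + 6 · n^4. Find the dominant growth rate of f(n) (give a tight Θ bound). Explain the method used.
f(n) ∈ Θ(n^4 · (log n)^3)

Compare the terms by growth order. For large n, n^a · (log n)^b dominates n^a' · (log n)^b' iff a > a', or (a = a' and b > b'). Ranking the 5 terms shows the dominant one is 4 · n^4 · (log n)^3. Hence f(n) ∈ Θ(n^4 · (log n)^3).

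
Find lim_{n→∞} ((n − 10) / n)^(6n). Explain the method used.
lim = e^(−60)

Rewrite as (1 − 10/n)^(6n). By the standard limit (1 + x/n)^n → e^x, we have (1 − 10/n)^n → e^(−10), and raising to the 6th power gives e^(−60).
More precisely, ln[(1 − 10/n)^(6n)] = 6n · ln(1 − 10/n) = 6n · (-10/n + O(1/n^2)) = -60 + O(1/n) → -60.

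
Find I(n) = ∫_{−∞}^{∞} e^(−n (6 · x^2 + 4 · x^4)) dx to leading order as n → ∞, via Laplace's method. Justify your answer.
I(n) ~ sqrt(π/(6n))

φ(x) = 6 · x^2 + 4 · x^4 has its unique global minimum at x* = 0 (since φ'(x) = 12x + 16x^3 = 0 only at x = 0 for real x with both coefficients positive, and φ → ∞ as |x| → ∞). At x* = 0, φ(0) = 0 and φ''(0) = 12. Laplace's method then gives
  I(n) ~ sqrt(2π / (n · φ''(0))) · e^(−n φ(0)) = sqrt(2π / (12n)) = sqrt(π/(6n)).
The 4 · x^4 term contributes only at subleading order (an O(1/n) relative correction).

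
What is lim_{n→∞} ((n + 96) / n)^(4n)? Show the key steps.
lim = e^384

Rewrite as (1 + 96/n)^(4n). By the standard limit (1 + x/n)^n → e^x, we have (1 + 96/n)^n → e^96, and raising to the 4th power gives e^384.
More precisely, ln[(1 + 96/n)^(4n)] = 4n · ln(1 + 96/n) = 4n · (96/n + O(1/n^2)) = 384 + O(1/n) → 384.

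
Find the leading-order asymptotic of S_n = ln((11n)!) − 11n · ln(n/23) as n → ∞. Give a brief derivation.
S_n ~ 11n · (ln 253 − 1) + O(ln n)

Stirling: ln((11n)!) = 11n ln(11n) − 11n + O(ln n).
  S_n = 11n ln(11n) − 11n − 11n ln(n/23) + O(ln n)
      = 11n ln(11n) − 11n ln n + 11n ln 23 − 11n + O(ln n)
      = 11n ln 11 + 11n ln 23 − 11n + O(ln n)
      = 11n (ln 253 − 1) + O(ln n).
Numerically ln(253) − 1 ≈ 4.5334.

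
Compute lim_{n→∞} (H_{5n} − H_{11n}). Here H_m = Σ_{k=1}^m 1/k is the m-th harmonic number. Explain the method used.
lim = ln(5/11)

Euler-Maclaurin gives H_m = ln m + γ + 1/(2m) + O(1/m^2). The γ and O(1/m) terms cancel in the difference:
  H_{5n} − H_{11n} = ln(5n) − ln(11n) + O(1/n) = ln(5/11) + O(1/n).
Hence the limit is ln(5/11).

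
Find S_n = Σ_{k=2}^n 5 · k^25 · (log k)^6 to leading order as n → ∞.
S_n ~ 5 · n^26 · (log n)^6 / 26

By integral comparison, S_n = ∫_1^n 5 · x^25 · (log x)^6 dx + O(n^25 · (log n)^6). For the integral, the leading term of ∫_1^n x^25 (log x)^6 dx is n^26/26 · (log n)^6 (by repeated integration by parts; each step lowers the log-exponent and produces a relatively O(1/log n) correction). Hence S_n ~ 5 · n^26 · (log n)^6 / 26.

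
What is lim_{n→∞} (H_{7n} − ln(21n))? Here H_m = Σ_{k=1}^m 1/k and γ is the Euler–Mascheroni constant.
lim = −ln 3 + γ

By Euler-Maclaurin, H_m = ln m + γ + O(1/m). So
  H_{7n} − ln(21n) = ln(7n) + γ − ln(21n) + O(1/n)
                       = ln(7/21) + γ + O(1/n).
Hence the limit is ln(7/21) + γ (= −ln 3).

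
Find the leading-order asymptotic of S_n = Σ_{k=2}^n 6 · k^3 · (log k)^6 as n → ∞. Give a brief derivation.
S_n ~ 3 · n^4 · (log n)^6 / 2

By integral comparison, S_n = ∫_1^n 6 · x^3 · (log x)^6 dx + O(n^3 · (log n)^6). For the integral, the leading term of ∫_1^n x^3 (log x)^6 dx is n^4/4 · (log n)^6 (by repeated integration by parts; each step lowers the log-exponent and produces a relatively O(1/log n) correction). Hence S_n ~ 3 · n^4 · (log n)^6 / 2.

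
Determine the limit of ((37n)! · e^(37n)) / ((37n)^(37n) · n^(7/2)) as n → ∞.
lim = 0

Stirling: (37n)! ~ sqrt(2π·37n) · (37n/e)^(37n). Hence
  (37n)! · e^(37n) / (37n)^(37n) ~ sqrt(2π·37n).
Dividing by n^(7/2): sqrt(2π·37n) / n^(7/2) = sqrt(2π·37) · n^((1−7)/2), so the expression behaves like sqrt(2π·37) · n^((1−7)/2) → 0.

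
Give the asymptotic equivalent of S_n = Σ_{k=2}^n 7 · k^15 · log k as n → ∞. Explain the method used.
S_n ~ 7 · n^16 log n / 16 − 7 · n^16 / 256

By integral comparison, S_n = ∫_1^n 7 · x^15 · log x dx + O(n^15 · log n). For the integral, ∫ x^15 log x dx = n^16 log n / 16 − n^16/256 (integration by parts). Hence S_n ~ 7 · n^16 log n / 16 − 7 · n^16 / 256.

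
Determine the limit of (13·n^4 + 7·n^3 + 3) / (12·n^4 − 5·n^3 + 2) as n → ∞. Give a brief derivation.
lim = 13/12

For large n the leading n^4 terms dominate both numerator and denominator. Dividing top and bottom by n^4, every other term tends to 0, leaving 13/12.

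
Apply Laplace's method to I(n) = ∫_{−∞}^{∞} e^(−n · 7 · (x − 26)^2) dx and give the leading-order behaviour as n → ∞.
I(n) = sqrt(π/(7n))

Here φ(x) = 7 · (x − 26)^2 has its unique minimum at x* = 26 with φ(x*) = 0 and φ''(x*) = 14. Laplace's method gives
  I(n) ~ e^(−n φ(x*)) · sqrt(2π / (n · φ''(x*))) = sqrt(2π / (14n)) = sqrt(π/(7n)).
This is exact: substituting u = (x − 26)·sqrt(7n) gives I(n) = (1/sqrt(7n)) ∫_{−∞}^{∞} e^(−u^2) du = sqrt(π/(7n)).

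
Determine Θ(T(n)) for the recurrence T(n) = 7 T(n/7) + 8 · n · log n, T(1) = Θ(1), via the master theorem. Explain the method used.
T(n) = Θ(n · (log n)^2)

Here log_7 7 = 1 and f(n) = 8 · n · log n = Θ(n^(log_7 7) · (log n)^1). This is the extended Case 2 of the master theorem (f matches the critical exponent up to log factors), giving T(n) = Θ(n^(log_7 7) · (log n)^(1+1)) = Θ(n · (log n)^2).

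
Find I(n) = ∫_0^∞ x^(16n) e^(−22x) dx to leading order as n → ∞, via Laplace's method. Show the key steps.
I(n) ~ (sqrt(2π·16n) / 22) · (16n/(22e))^(16n)

Write the integrand as exp(16n ln x − 22x) and set f(x) = 16n ln x − 22x. Then f'(x) = 16n/x − 22 = 0 at x* = 16n/22, and f''(x*) = −16n/x*^2 = −22^2/(16n). Laplace's method (interior maximum) gives
  I(n) ~ e^(f(x*)) · sqrt(2π / |f''(x*)|)
        = exp(16n ln(16n/22) − 16n) · sqrt(2π · 16n / 22^2)
        = (16n/22)^(16n) e^(−16n) · sqrt(2π·16n) / 22
        = (sqrt(2π·16n) / 22) · (16n/(22e))^(16n).
This matches Γ(16n+1)/22^(16n+1) with Stirling applied to Γ.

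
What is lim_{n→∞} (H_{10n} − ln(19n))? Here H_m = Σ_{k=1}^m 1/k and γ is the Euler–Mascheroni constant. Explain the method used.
lim = ln(10/19) + γ

By Euler-Maclaurin, H_m = ln m + γ + O(1/m). So
  H_{10n} − ln(19n) = ln(10n) + γ − ln(19n) + O(1/n)
                       = ln(10/19) + γ + O(1/n).
Hence the limit is ln(10/19) + γ.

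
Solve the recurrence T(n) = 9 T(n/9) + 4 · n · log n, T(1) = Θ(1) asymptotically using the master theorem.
T(n) = Θ(n · (log n)^2)

Here log_9 9 = 1 and f(n) = 4 · n · log n = Θ(n^(log_9 9) · (log n)^1). This is the extended Case 2 of the master theorem (f matches the critical exponent up to log factors), giving T(n) = Θ(n^(log_9 9) · (log n)^(1+1)) = Θ(n · (log n)^2).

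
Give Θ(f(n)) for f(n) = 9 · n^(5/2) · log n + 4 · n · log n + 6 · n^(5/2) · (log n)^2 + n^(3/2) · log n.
f(n) ∈ Θ(n^(5/2) · (log n)^2)

Compare the terms by growth order. For large n, n^a · (log n)^b dominates n^a' · (log n)^b' iff a > a', or (a = a' and b > b'). Ranking the 4 terms shows the dominant one is 6 · n^(5/2) · (log n)^2. Hence f(n) ∈ Θ(n^(5/2) · (log n)^2).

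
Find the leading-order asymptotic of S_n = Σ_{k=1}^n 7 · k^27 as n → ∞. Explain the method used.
S_n ~ n^28 / 4

By integral comparison (Euler-Maclaurin), Σ_{k=1}^n 7 · k^27 = 7 · ∫_0^n x^27 dx + O(n^27) = 7 · n^28/28 = n^28 / 4 + O(n^27). (Equivalently, Faulhaber's formula gives the same leading term.)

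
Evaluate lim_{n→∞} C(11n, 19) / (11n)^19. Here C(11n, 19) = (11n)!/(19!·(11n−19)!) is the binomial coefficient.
lim = 1/19! = 1/121645100408832000

With N = 11n → ∞: C(N, 19) / N^19 = [N(N−1)…(N−18)] / (19! · N^19) = (1/19!) · 1 · (1 − 1/(11n)) · … · (1 − 18/(11n)). Each factor → 1 as N → ∞, so the limit is 1/19! = 1/121645100408832000.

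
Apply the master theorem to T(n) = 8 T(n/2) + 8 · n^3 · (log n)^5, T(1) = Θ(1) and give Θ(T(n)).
T(n) = Θ(n^3 · (log n)^6)

Here log_2 8 = 3 and f(n) = 8 · n^3 · (log n)^5 = Θ(n^(log_2 8) · (log n)^5). This is the extended Case 2 of the master theorem (f matches the critical exponent up to log factors), giving T(n) = Θ(n^(log_2 8) · (log n)^(5+1)) = Θ(n^3 · (log n)^6).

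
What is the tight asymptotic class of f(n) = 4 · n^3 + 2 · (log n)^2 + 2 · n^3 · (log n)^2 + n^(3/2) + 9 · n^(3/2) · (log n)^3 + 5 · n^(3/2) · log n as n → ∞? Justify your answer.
f(n) ∈ Θ(n^3 · (log n)^2)

Compare the terms by growth order. For large n, n^a · (log n)^b dominates n^a' · (log n)^b' iff a > a', or (a = a' and b > b'). Ranking the 6 terms shows the dominant one is 2 · n^3 · (log n)^2. Hence f(n) ∈ Θ(n^3 · (log n)^2).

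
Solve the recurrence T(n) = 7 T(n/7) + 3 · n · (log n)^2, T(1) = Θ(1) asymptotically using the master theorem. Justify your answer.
T(n) = Θ(n · (log n)^3)

Here log_7 7 = 1 and f(n) = 3 · n · (log n)^2 = Θ(n^(log_7 7) · (log n)^2). This is the extended Case 2 of the master theorem (f matches the critical exponent up to log factors), giving T(n) = Θ(n^(log_7 7) · (log n)^(2+1)) = Θ(n · (log n)^3).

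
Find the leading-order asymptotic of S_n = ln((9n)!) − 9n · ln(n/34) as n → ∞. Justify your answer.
S_n ~ 9n · (ln 306 − 1) + O(ln n)

Stirling: ln((9n)!) = 9n ln(9n) − 9n + O(ln n).
  S_n = 9n ln(9n) − 9n − 9n ln(n/34) + O(ln n)
      = 9n ln(9n) − 9n ln n + 9n ln 34 − 9n + O(ln n)
      = 9n ln 9 + 9n ln 34 − 9n + O(ln n)
      = 9n (ln 306 − 1) + O(ln n).
Numerically ln(306) − 1 ≈ 4.7236.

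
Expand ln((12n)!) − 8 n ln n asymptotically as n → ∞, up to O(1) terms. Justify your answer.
ln((12n)!) − 8 n ln n = 4 n ln n + 12(ln 12 − 1) n + (1/2) ln(2π·12n) + O(1/n)

Stirling: ln((12n)!) = 12n ln(12n) − 12n + (1/2) ln(2π·12n) + O(1/n).
Expand 12n ln(12n) = 12n (ln n + ln 12) = 12n ln n + 12n ln 12.
Subtract 8n ln n: leading term is (12 − 8) n ln n = 4 n ln n. The next term is 12n ln 12 − 12n = 12(ln 12 − 1) n. Then the (1/2) ln(2π·12n) correction.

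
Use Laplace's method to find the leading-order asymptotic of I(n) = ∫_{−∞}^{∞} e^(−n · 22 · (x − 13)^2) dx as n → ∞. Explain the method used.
I(n) = sqrt(π/(22n))

Here φ(x) = 22 · (x − 13)^2 has its unique minimum at x* = 13 with φ(x*) = 0 and φ''(x*) = 44. Laplace's method gives
  I(n) ~ e^(−n φ(x*)) · sqrt(2π / (n · φ''(x*))) = sqrt(2π / (44n)) = sqrt(π/(22n)).
This is exact: substituting u = (x − 13)·sqrt(22n) gives I(n) = (1/sqrt(22n)) ∫_{−∞}^{∞} e^(−u^2) du = sqrt(π/(22n)).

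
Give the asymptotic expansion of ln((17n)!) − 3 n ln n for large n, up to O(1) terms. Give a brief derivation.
ln((17n)!) − 3 n ln n = 14 n ln n + 17(ln 17 − 1) n + (1/2) ln(2π·17n) + O(1/n)

Stirling: ln((17n)!) = 17n ln(17n) − 17n + (1/2) ln(2π·17n) + O(1/n).
Expand 17n ln(17n) = 17n (ln n + ln 17) = 17n ln n + 17n ln 17.
Subtract 3n ln n: leading term is (17 − 3) n ln n = 14 n ln n. The next term is 17n ln 17 − 17n = 17(ln 17 − 1) n. Then the (1/2) ln(2π·17n) correction.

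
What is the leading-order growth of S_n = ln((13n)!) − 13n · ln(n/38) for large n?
S_n ~ 13n · (ln 494 − 1) + O(ln n)

Stirling: ln((13n)!) = 13n ln(13n) − 13n + O(ln n).
  S_n = 13n ln(13n) − 13n − 13n ln(n/38) + O(ln n)
      = 13n ln(13n) − 13n ln n + 13n ln 38 − 13n + O(ln n)
      = 13n ln 13 + 13n ln 38 − 13n + O(ln n)
      = 13n (ln 494 − 1) + O(ln n).
Numerically ln(494) − 1 ≈ 5.2025.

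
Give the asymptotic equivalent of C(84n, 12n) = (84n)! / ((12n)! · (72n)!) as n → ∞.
C(84n, 12n) ~ (823543/46656)^(12n) · sqrt(7/(12π·12n))

Write N = 12n. Apply Stirling to each factorial:
  (7N)! ~ sqrt(2π·7N) · (7N/e)^(7N),
  N! ~ sqrt(2π N) · (N/e)^N,
  (6N)! ~ sqrt(2π·6N) · (6N/e)^(6N).
The exponential factors combine to (7N)^(7N) / (N^N · (6N)^(6N)) = 7^(7N)/6^(6N) = (7^7/6^6)^N = (823543/46656)^N.
The square-root prefactors combine to sqrt(2π·7N) / (sqrt(2π N)·sqrt(2π·6N)) = sqrt(7 / (2π·6·N)) = sqrt(7/(12π·12n)).
Substituting N = 12n: C(84n, 12n) ~ (823543/46656)^(12n) · sqrt(7/(12π·12n)).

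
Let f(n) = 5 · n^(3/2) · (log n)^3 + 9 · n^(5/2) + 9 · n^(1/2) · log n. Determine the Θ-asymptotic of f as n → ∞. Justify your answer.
f(n) ∈ Θ(n^(5/2))

Compare the terms by growth order. For large n, n^a · (log n)^b dominates n^a' · (log n)^b' iff a > a', or (a = a' and b > b'). Ranking the 3 terms shows the dominant one is 9 · n^(5/2). Hence f(n) ∈ Θ(n^(5/2)).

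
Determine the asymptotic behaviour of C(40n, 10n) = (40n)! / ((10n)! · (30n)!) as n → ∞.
C(40n, 10n) ~ (256/27)^(10n) · sqrt(2/(3π·10n))

Write N = 10n. Apply Stirling to each factorial:
  (4N)! ~ sqrt(2π·4N) · (4N/e)^(4N),
  N! ~ sqrt(2π N) · (N/e)^N,
  (3N)! ~ sqrt(2π·3N) · (3N/e)^(3N).
The exponential factors combine to (4N)^(4N) / (N^N · (3N)^(3N)) = 4^(4N)/3^(3N) = (4^4/3^3)^N = (256/27)^N.
The square-root prefactors combine to sqrt(2π·4N) / (sqrt(2π N)·sqrt(2π·3N)) = sqrt(4 / (2π·3·N)) = sqrt(2/(3π·10n)).
Substituting N = 10n: C(40n, 10n) ~ (256/27)^(10n) · sqrt(2/(3π·10n)).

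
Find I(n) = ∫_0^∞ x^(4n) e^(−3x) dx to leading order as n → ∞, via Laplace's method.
I(n) ~ (sqrt(2π·4n) / 3) · (4n/(3e))^(4n)

Write the integrand as exp(4n ln x − 3x) and set f(x) = 4n ln x − 3x. Then f'(x) = 4n/x − 3 = 0 at x* = 4n/3, and f''(x*) = −4n/x*^2 = −3^2/(4n). Laplace's method (interior maximum) gives
  I(n) ~ e^(f(x*)) · sqrt(2π / |f''(x*)|)
        = exp(4n ln(4n/3) − 4n) · sqrt(2π · 4n / 3^2)
        = (4n/3)^(4n) e^(−4n) · sqrt(2π·4n) / 3
        = (sqrt(2π·4n) / 3) · (4n/(3e))^(4n).
This matches Γ(4n+1)/3^(4n+1) with Stirling applied to Γ.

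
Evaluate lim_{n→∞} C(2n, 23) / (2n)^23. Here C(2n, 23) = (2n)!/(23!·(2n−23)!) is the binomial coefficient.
lim = 1/23! = 1/25852016738884976640000

With N = 2n → ∞: C(N, 23) / N^23 = [N(N−1)…(N−22)] / (23! · N^23) = (1/23!) · 1 · (1 − 1/(2n)) · … · (1 − 22/(2n)). Each factor → 1 as N → ∞, so the limit is 1/23! = 1/25852016738884976640000.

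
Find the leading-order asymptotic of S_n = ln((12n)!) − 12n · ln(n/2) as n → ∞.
S_n ~ 12n · (ln 24 − 1) + O(ln n)

Stirling: ln((12n)!) = 12n ln(12n) − 12n + O(ln n).
  S_n = 12n ln(12n) − 12n − 12n ln(n/2) + O(ln n)
      = 12n ln(12n) − 12n ln n + 12n ln 2 − 12n + O(ln n)
      = 12n ln 12 + 12n ln 2 − 12n + O(ln n)
      = 12n (ln 24 − 1) + O(ln n).
Numerically ln(24) − 1 ≈ 2.1781.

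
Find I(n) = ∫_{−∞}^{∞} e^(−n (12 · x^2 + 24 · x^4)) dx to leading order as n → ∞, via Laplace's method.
I(n) ~ sqrt(π/(12n))

φ(x) = 12 · x^2 + 24 · x^4 has its unique global minimum at x* = 0 (since φ'(x) = 24x + 96x^3 = 0 only at x = 0 for real x with both coefficients positive, and φ → ∞ as |x| → ∞). At x* = 0, φ(0) = 0 and φ''(0) = 24. Laplace's method then gives
  I(n) ~ sqrt(2π / (n · φ''(0))) · e^(−n φ(0)) = sqrt(2π / (24n)) = sqrt(π/(12n)).
The 24 · x^4 term contributes only at subleading order (an O(1/n) relative correction).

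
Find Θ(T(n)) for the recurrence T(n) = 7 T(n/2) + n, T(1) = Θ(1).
T(n) = Θ(n^(log_2 7))

Master theorem: compare f(n) = n to n^(log_2 7) where log_2 7 ≈ 2.807. Since 1 < log_2 7, we have f(n) = O(n^(log_2 7 − ε)) for some ε > 0 — Case 1. Hence T(n) = Θ(n^(log_2 7)).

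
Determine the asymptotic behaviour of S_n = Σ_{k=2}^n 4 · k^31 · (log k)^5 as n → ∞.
S_n ~ n^32 · (log n)^5 / 8

By integral comparison, S_n = ∫_1^n 4 · x^31 · (log x)^5 dx + O(n^31 · (log n)^5). For the integral, the leading term of ∫_1^n x^31 (log x)^5 dx is n^32/32 · (log n)^5 (by repeated integration by parts; each step lowers the log-exponent and produces a relatively O(1/log n) correction). Hence S_n ~ n^32 · (log n)^5 / 8.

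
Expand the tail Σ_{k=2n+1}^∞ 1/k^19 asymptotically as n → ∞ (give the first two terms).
Σ_{k>2n} 1/k^19 = 1/(18 · (2n)^18) − 1/(2 · (2n)^19) + O(1/(2n)^20)

Compare to the integral: ∫_{2n}^∞ x^(−19) dx = [−x^(−18)/18]_{2n}^∞ = 1/((19−1)·(2n)^18). The Euler-Maclaurin correction adds −f(2n)/2 = −1/(2·(2n)^19). Euler-Maclaurin then gives
  Σ_{k>2n} 1/k^19 = ∫_{2n}^∞ dx/x^19 − 1/(2·(2n)^19) + O(1/(2n)^20).
(Equivalently this is ζ(19) − Σ_{k≤2n} 1/k^19.)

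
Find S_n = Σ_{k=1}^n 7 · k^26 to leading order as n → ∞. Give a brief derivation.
S_n ~ 7 · n^27 / 27

By integral comparison (Euler-Maclaurin), Σ_{k=1}^n 7 · k^26 = 7 · ∫_0^n x^26 dx + O(n^26) = 7 · n^27/27 + O(n^26). (Equivalently, Faulhaber's formula gives the same leading term.)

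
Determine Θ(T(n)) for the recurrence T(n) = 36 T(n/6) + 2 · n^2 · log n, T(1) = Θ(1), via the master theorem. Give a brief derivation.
T(n) = Θ(n^2 · (log n)^2)

Here log_6 36 = 2 and f(n) = 2 · n^2 · log n = Θ(n^(log_6 36) · (log n)^1). This is the extended Case 2 of the master theorem (f matches the critical exponent up to log factors), giving T(n) = Θ(n^(log_6 36) · (log n)^(1+1)) = Θ(n^2 · (log n)^2).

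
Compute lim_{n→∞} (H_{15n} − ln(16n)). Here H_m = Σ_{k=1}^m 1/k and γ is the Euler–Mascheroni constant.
lim = ln(15/16) + γ

By Euler-Maclaurin, H_m = ln m + γ + O(1/m). So
  H_{15n} − ln(16n) = ln(15n) + γ − ln(16n) + O(1/n)
                       = ln(15/16) + γ + O(1/n).
Hence the limit is ln(15/16) + γ.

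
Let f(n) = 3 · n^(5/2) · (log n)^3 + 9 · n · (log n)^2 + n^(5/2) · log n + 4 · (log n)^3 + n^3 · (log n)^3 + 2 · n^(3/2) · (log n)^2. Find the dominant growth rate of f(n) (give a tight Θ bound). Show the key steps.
f(n) ∈ Θ(n^3 · (log n)^3)

Compare the terms by growth order. For large n, n^a · (log n)^b dominates n^a' · (log n)^b' iff a > a', or (a = a' and b > b'). Ranking the 6 terms shows the dominant one is n^3 · (log n)^3. Hence f(n) ∈ Θ(n^3 · (log n)^3).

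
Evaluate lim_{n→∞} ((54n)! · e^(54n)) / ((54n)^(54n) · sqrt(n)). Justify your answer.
lim = sqrt(2π·54)

Stirling: (54n)! ~ sqrt(2π·54n) · (54n/e)^(54n). Hence
  (54n)! · e^(54n) / (54n)^(54n) ~ sqrt(2π·54n).
Dividing by sqrt(n): sqrt(2π·54n) / sqrt(n) = sqrt(2π·54) · n^((1−1)/2), so the limit is sqrt(2π·54).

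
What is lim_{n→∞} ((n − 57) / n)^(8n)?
lim = e^(−456)

Rewrite as (1 − 57/n)^(8n). By the standard limit (1 + x/n)^n → e^x, we have (1 − 57/n)^n → e^(−57), and raising to the 8th power gives e^(−456).
More precisely, ln[(1 − 57/n)^(8n)] = 8n · ln(1 − 57/n) = 8n · (-57/n + O(1/n^2)) = -456 + O(1/n) → -456.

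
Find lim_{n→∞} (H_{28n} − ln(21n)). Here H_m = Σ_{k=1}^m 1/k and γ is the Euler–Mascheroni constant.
lim = ln(4/3) + γ

By Euler-Maclaurin, H_m = ln m + γ + O(1/m). So
  H_{28n} − ln(21n) = ln(28n) + γ − ln(21n) + O(1/n)
                       = ln(28/21) + γ + O(1/n).
Hence the limit is ln(28/21) + γ (= ln(4/3)).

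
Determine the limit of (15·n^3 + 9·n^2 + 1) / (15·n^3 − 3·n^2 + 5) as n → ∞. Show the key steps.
lim = 15/15 = 1

For large n the leading n^3 terms dominate both numerator and denominator. Dividing top and bottom by n^3, every other term tends to 0, leaving 15/15 = 1.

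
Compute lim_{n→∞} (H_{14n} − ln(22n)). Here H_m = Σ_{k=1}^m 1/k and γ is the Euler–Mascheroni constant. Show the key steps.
lim = ln(7/11) + γ

By Euler-Maclaurin, H_m = ln m + γ + O(1/m). So
  H_{14n} − ln(22n) = ln(14n) + γ − ln(22n) + O(1/n)
                       = ln(14/22) + γ + O(1/n).
Hence the limit is ln(14/22) + γ (= ln(7/11)).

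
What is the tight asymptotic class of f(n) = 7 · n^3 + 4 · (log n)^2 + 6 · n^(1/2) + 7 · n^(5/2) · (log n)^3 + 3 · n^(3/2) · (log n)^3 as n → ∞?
f(n) ∈ Θ(n^3)

Compare the terms by growth order. For large n, n^a · (log n)^b dominates n^a' · (log n)^b' iff a > a', or (a = a' and b > b'). Ranking the 5 terms shows the dominant one is 7 · n^3. Hence f(n) ∈ Θ(n^3).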